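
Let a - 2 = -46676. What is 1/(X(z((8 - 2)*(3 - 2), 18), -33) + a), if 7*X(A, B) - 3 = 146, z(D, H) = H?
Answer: -7/326569 ≈ -2.1435e-5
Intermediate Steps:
a = -46674 (a = 2 - 46676 = -46674)
X(A, B) = 149/7 (X(A, B) = 3/7 + (⅐)*146 = 3/7 + 146/7 = 149/7)
1/(X(z((8 - 2)*(3 - 2), 18), -33) + a) = 1/(149/7 - 46674) = 1/(-326569/7) = -7/326569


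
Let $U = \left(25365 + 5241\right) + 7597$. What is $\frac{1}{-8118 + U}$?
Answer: $\frac{1}{30085} \approx 3.3239 \cdot 10^{-5}$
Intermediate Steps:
$U = 38203$ ($U = 30606 + 7597 = 38203$)
$\frac{1}{-8118 + U} = \frac{1}{-8118 + 38203} = \frac{1}{30085}$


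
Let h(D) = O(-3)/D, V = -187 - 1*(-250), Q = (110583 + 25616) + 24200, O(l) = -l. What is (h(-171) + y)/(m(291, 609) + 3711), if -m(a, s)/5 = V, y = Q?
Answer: 4571371/96786 ≈ 47.232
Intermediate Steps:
Q = 160399 (Q = 136199 + 24200 = 160399)
y = 160399
V = 63 (V = -187 + 250 = 63)
m(a, s) = -315 (m(a, s) = -5*63 = -315)
h(D) = 3/D (h(D) = (-1*(-3))/D = 3/D)
(h(-171) + y)/(m(291, 609) + 3711) = (3/(-171) + 160399)/(-315 + 3711) = (3*(-1/171) + 160399)/3396 = (-1/57 + 160399)*(1/3396) = (9142742/57)*(1/3396) = 4571371/96786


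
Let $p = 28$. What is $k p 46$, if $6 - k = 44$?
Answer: $-48944$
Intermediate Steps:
$k = -38$ ($k = 6 - 44 = -38$)
$k p 46 = \left(-38\right) 28 \cdot 46 = \left(-1064\right) 46 = -48944$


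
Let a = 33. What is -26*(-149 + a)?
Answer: 3016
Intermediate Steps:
-26*(-149 + a) = -26*(-149 + 33) = -26*(-116) = 3016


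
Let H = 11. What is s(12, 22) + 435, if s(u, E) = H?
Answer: 446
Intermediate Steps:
s(u, E) = 11
s(12, 22) + 435 = 11 + 435 = 446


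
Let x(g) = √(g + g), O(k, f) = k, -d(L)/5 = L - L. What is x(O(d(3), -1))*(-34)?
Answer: 0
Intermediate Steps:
d(L) = 0 (d(L) = -5*(L - L) = -5*0 = 0)
x(g) = √2*√g (x(g) = √(2*g) = √2*√g)
x(O(d(3), -1))*(-34) = (√2*√0)*(-34) = (√2*0)*(-34) = 0*(-34) = 0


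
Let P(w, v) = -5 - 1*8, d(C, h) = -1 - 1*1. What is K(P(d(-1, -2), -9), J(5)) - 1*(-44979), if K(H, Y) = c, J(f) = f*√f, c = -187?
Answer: 44792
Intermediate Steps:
d(C, h) = -2 (d(C, h) = -1 - 1 = -2)
J(f) = f^(3/2)
P(w, v) = -13 (P(w, v) = -5 - 8 = -13)
K(H, Y) = -187
K(P(d(-1, -2), -9), J(5)) - 1*(-44979) = -187 - 1*(-44979) = -187 + 44979 = 44792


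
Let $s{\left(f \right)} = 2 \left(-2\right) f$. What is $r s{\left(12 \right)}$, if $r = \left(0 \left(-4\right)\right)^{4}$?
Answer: $0$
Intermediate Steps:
$s{\left(f \right)} = - 4 f$
$r = 0$ ($r = 0^{4} = 0$)
$r s{\left(12 \right)} = 0 \left(\left(-4\right) 12\right) = 0 \left(-48\right) = 0$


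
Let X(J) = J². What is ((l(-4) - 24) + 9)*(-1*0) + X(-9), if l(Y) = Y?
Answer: 81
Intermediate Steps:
((l(-4) - 24) + 9)*(-1*0) + X(-9) = ((-4 - 24) + 9)*(-1*0) + (-9)² = (-28 + 9)*0 + 81 = -19*0 + 81 = 0 + 81 = 81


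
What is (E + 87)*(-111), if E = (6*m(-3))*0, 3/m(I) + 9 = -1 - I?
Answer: -9657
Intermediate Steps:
m(I) = 3/(-10 - I) (m(I) = 3/(-9 + (-1 - I)) = 3/(-10 - I))
E = 0 (E = (6*(-3/(10 - 3)))*0 = (6*(-3/7))*0 = -18/7*0 = 0)
(E + 87)*(-111) = (0 + 87)*(-111) = 87*(-111) = -9657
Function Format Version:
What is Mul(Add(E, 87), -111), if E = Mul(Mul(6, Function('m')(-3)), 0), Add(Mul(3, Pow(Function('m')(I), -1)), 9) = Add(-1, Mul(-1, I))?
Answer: -9657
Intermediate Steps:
Function('m')(I) = Mul(3, Pow(Add(-10, Mul(-1, I)), -1)) (Function('m')(I) = Mul(3, Pow(Add(-9, Add(-1, Mul(-1, I))), -1)) = Mul(3, Pow(Add(-10, Mul(-1, I)), -1)))
E = 0 (E = Mul(Mul(6, Mul(-3, Pow(Add(10, -3), -1))), 0) = Mul(Mul(6, Mul(-3, Pow(7, -1))), 0) = Mul(Mul(6, Mul(-3, Rational(1, 7))), 0) = Mul(Mul(6, Rational(-3, 7)), 0) = Mul(Rational(-18, 7), 0) = 0)
Mul(Add(E, 87), -111) = Mul(Add(0, 87), -111) = Mul(87, -111) = -9657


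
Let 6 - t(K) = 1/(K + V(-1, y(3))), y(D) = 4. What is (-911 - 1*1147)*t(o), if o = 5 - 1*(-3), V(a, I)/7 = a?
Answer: -10290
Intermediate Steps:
V(a, I) = 7*a
o = 8 (o = 5 + 3 = 8)
t(K) = 6 - 1/(-7 + K) (t(K) = 6 - 1/(K + 7*(-1)) = 6 - 1/(K - 7) = 6 - 1/(-7 + K))
(-911 - 1*1147)*t(o) = (-911 - 1*1147)*((-43 + 6*8)/(-7 + 8)) = (-911 - 1147)*((-43 + 48)/1) = -2058*5 = -10290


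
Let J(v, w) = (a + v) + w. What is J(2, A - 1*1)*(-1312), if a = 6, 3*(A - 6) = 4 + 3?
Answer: -60352/3 ≈ -20117.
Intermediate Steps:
A = 25/3 (A = 6 + (4 + 3)/3 = 6 + (⅓)*7 = 6 + 7/3 = 25/3 ≈ 8.3333)
J(v, w) = 6 + v + w (J(v, w) = (6 + v) + w = 6 + v + w)
J(2, A - 1*1)*(-1312) = (6 + 2 + (25/3 - 1*1))*(-1312) = (6 + 2 + (25/3 - 1))*(-1312) = (6 + 2 + 22/3)*(-1312) = (46/3)*(-1312) = -60352/3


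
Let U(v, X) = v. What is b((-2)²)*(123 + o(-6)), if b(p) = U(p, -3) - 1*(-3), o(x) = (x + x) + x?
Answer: 735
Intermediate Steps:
o(x) = 3*x (o(x) = 2*x + x = 3*x)
b(p) = 3 + p (b(p) = p - 1*(-3) = p + 3 = 3 + p)
b((-2)²)*(123 + o(-6)) = (3 + (-2)²)*(123 + 3*(-6)) = (3 + 4)*(123 - 18) = 7*105 = 735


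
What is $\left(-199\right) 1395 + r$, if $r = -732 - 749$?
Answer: $-279086$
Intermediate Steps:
$r = -1481$
$\left(-199\right) 1395 + r = \left(-199\right) 1395 - 1481 = -277605 - 1481 = -279086$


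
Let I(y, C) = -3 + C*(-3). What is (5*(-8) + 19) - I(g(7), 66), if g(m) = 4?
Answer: 180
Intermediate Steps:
I(y, C) = -3 - 3*C
(5*(-8) + 19) - I(g(7), 66) = (5*(-8) + 19) - (-3 - 3*66) = (-40 + 19) - (-3 - 198) = -21 - 1*(-201) = -21 + 201 = 180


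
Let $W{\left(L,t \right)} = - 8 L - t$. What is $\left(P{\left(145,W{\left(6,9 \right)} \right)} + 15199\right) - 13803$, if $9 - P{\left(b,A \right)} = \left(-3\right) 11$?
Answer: $1438$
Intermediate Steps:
$W{\left(L,t \right)} = - t - 8 L$
$P{\left(b,A \right)} = 42$ ($P{\left(b,A \right)} = 9 - \left(-3\right) 11 = 9 - -33 = 9 + 33 = 42$)
$\left(P{\left(145,W{\left(6,9 \right)} \right)} + 15199\right) - 13803 = \left(42 + 15199\right) - 13803 = 15241 - 13803 = 1438$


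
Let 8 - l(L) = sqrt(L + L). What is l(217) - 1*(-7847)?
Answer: 7855 - sqrt(434) ≈ 7834.2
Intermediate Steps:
l(L) = 8 - sqrt(2)*sqrt(L) (l(L) = 8 - sqrt(L + L) = 8 - sqrt(2*L) = 8 - sqrt(2)*sqrt(L))
l(217) - 1*(-7847) = (8 - sqrt(2)*sqrt(217)) - 1*(-7847) = (8 - sqrt(434)) + 7847 = 7855 - sqrt(434)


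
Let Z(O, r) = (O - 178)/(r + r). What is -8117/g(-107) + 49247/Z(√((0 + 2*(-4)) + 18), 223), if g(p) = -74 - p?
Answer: -21545764241/174207 - 10982081*√10/15837 ≈ -1.2587e+5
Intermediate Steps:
Z(O, r) = (-178 + O)/(2*r) (Z(O, r) = (-178 + O)/((2*r)) = (-178 + O)*(1/(2*r)) = (-178 + O)/(2*r))
-8117/g(-107) + 49247/Z(√((0 + 2*(-4)) + 18), 223) = -8117/(-74 - 1*(-107)) + 49247/(((½)*(-178 + √((0 + 2*(-4)) + 18))/223)) = -8117/(-74 + 107) + 49247/(((½)*(1/223)*(-178 + √((0 - 8) + 18)))) = -8117/33 + 49247/(((½)*(1/223)*(-178 + √(-8 + 18)))) = -8117*1/33 + 49247/(((½)*(1/223)*(-178 + √10))) = -8117/33 + 49247/(-89/223 + √10/446)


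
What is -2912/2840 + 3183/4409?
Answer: -474911/1565195 ≈ -0.30342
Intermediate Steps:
-2912/2840 + 3183/4409 = -2912*1/2840 + 3183*(1/4409) = -364/355 + 3183/4409 = -474911/1565195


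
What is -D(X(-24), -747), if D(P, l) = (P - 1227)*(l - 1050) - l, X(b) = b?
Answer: -2248794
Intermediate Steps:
D(P, l) = -l + (-1227 + P)*(-1050 + l) (D(P, l) = (-1227 + P)*(-1050 + l) - l = -l + (-1227 + P)*(-1050 + l))
-D(X(-24), -747) = -(1288350 - 1228*(-747) - 1050*(-24) - 24*(-747)) = -(1288350 + 917316 + 25200 + 17928) = -1*2248794 = -2248794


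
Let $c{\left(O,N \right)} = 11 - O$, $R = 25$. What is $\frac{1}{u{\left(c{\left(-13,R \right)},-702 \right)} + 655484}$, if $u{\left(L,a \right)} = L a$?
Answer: $\frac{1}{638636} \approx 1.5658 \cdot 10^{-6}$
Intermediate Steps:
$\frac{1}{u{\left(c{\left(-13,R \right)},-702 \right)} + 655484} = \frac{1}{\left(11 - -13\right) \left(-702\right) + 655484} = \frac{1}{\left(11 + 13\right) \left(-702\right) + 655484} = \frac{1}{24 \left(-702\right) + 655484} = \frac{1}{-16848 + 655484} = \frac{1}{638636}$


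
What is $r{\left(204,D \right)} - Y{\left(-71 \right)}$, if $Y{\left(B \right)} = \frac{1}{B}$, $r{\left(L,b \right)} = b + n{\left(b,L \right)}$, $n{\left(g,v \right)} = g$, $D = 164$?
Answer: $\frac{23289}{71} \approx 328.01$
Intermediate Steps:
$r{\left(L,b \right)} = 2 b$ ($r{\left(L,b \right)} = b + b = 2 b$)
$r{\left(204,D \right)} - Y{\left(-71 \right)} = 2 \cdot 164 - \frac{1}{-71} = 328 - - \frac{1}{71} = 328 + \frac{1}{71} = \frac{23289}{71}$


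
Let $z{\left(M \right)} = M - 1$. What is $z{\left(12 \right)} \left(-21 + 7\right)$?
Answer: $-154$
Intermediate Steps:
$z{\left(M \right)} = -1 + M$
$z{\left(12 \right)} \left(-21 + 7\right) = \left(-1 + 12\right) \left(-21 + 7\right) = 11 \left(-14\right) = -154$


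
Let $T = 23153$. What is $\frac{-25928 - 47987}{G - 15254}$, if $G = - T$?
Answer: $\frac{73915}{38407} \approx 1.9245$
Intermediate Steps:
$G = -23153$ ($G = \left(-1\right) 23153 = -23153$)
$\frac{-25928 - 47987}{G - 15254} = \frac{-25928 - 47987}{-23153 - 15254} = - \frac{73915}{-38407} = \left(-73915\right) \left(- \frac{1}{38407}\right) = \frac{73915}{38407}$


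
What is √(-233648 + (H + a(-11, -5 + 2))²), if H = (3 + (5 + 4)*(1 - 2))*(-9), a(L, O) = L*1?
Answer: I*√231799 ≈ 481.46*I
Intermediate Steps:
a(L, O) = L
H = 54 (H = (3 + 9*(-1))*(-9) = (3 - 9)*(-9) = -6*(-9) = 54)
√(-233648 + (H + a(-11, -5 + 2))²) = √(-233648 + (54 - 11)²) = √(-233648 + 43²) = √(-233648 + 1849) = √(-231799) = I*√231799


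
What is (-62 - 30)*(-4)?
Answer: 368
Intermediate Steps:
(-62 - 30)*(-4) = -92*(-4) = 368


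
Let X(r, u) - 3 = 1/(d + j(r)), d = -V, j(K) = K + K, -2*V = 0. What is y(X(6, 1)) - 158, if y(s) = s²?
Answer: -21383/144 ≈ -148.49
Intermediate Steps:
V = 0 (V = -½*0 = 0)
j(K) = 2*K
d = 0 (d = -1*0 = 0)
X(r, u) = 3 + 1/(2*r) (X(r, u) = 3 + 1/(0 + 2*r) = 3 + 1/(2*r))
y(X(6, 1)) - 158 = (3 + (½)/6)² - 158 = (3 + (½)*(⅙))² - 158 = (3 + 1/12)² - 158 = (37/12)² - 158 = 1369/144 - 158 = -21383/144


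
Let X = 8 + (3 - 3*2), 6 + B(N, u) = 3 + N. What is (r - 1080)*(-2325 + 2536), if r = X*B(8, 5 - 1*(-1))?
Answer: -222605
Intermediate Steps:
B(N, u) = -3 + N (B(N, u) = -6 + (3 + N) = -3 + N)
X = 5 (X = 8 + (3 - 6) = 8 - 3 = 5)
r = 25 (r = 5*(-3 + 8) = 5*5 = 25)
(r - 1080)*(-2325 + 2536) = (25 - 1080)*(-2325 + 2536) = -1055*211 = -222605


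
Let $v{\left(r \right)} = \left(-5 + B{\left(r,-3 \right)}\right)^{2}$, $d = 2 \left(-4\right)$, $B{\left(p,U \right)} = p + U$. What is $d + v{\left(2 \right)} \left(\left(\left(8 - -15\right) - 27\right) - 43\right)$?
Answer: $-1700$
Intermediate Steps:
$B{\left(p,U \right)} = U + p$
$d = -8$
$v{\left(r \right)} = \left(-8 + r\right)^{2}$ ($v{\left(r \right)} = \left(-5 + \left(-3 + r\right)\right)^{2} = \left(-8 + r\right)^{2}$)
$d + v{\left(2 \right)} \left(\left(\left(8 - -15\right) - 27\right) - 43\right) = -8 + \left(-8 + 2\right)^{2} \left(\left(\left(8 - -15\right) - 27\right) - 43\right) = -8 + \left(-6\right)^{2} \left(\left(\left(8 + 15\right) - 27\right) - 43\right) = -8 + 36 \left(\left(23 - 27\right) - 43\right) = -8 + 36 \left(-4 - 43\right) = -8 + 36 \left(-47\right) = -8 - 1692 = -1700$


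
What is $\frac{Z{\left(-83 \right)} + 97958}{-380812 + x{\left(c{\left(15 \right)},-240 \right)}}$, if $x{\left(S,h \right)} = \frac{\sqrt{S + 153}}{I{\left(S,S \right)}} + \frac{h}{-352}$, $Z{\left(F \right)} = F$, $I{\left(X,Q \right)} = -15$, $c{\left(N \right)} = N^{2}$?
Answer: $- \frac{450990083981250}{1754708846649697} + \frac{236857500 \sqrt{42}}{1754708846649697} \approx -0.25702$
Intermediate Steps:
$x{\left(S,h \right)} = - \frac{\sqrt{153 + S}}{15} - \frac{h}{352}$ ($x{\left(S,h \right)} = \frac{\sqrt{S + 153}}{-15} + \frac{h}{-352} = \sqrt{153 + S} \left(- \frac{1}{15}\right) + h \left(- \frac{1}{352}\right) = - \frac{\sqrt{153 + S}}{15} - \frac{h}{352}$)
$\frac{Z{\left(-83 \right)} + 97958}{-380812 + x{\left(c{\left(15 \right)},-240 \right)}} = \frac{-83 + 97958}{-380812 - \left(- \frac{15}{22} + \frac{\sqrt{153 + 15^{2}}}{15}\right)} = \frac{97875}{-380812 + \left(- \frac{\sqrt{153 + 225}}{15} + \frac{15}{22}\right)} = \frac{97875}{-380812 + \left(- \frac{\sqrt{378}}{15} + \frac{15}{22}\right)} = \frac{97875}{-380812 + \left(- \frac{3 \sqrt{42}}{15} + \frac{15}{22}\right)} = \frac{97875}{-380812 + \left(- \frac{\sqrt{42}}{5} + \frac{15}{22}\right)} = \frac{97875}{-380812 + \left(\frac{15}{22} - \frac{\sqrt{42}}{5}\right)} = \frac{97875}{- \frac{8377849}{22} - \frac{\sqrt{42}}{5}}$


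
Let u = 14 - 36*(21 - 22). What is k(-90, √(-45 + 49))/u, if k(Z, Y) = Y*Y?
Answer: 2/25 ≈ 0.080000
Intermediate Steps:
u = 50 (u = 14 - 36*(-1) = 14 + 36 = 50)
k(Z, Y) = Y²
k(-90, √(-45 + 49))/u = (√(-45 + 49))²/50 = (√4)²*(1/50) = 2²*(1/50) = 4*(1/50) = 2/25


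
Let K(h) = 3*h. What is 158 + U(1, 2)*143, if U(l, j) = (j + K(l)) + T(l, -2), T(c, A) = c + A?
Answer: 730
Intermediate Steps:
T(c, A) = A + c
U(l, j) = -2 + j + 4*l (U(l, j) = (j + 3*l) + (-2 + l) = -2 + j + 4*l)
158 + U(1, 2)*143 = 158 + (-2 + 2 + 4*1)*143 = 158 + (-2 + 2 + 4)*143 = 158 + 4*143 = 158 + 572 = 730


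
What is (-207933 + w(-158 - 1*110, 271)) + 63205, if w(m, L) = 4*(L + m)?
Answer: -144716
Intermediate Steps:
w(m, L) = 4*L + 4*m
(-207933 + w(-158 - 1*110, 271)) + 63205 = (-207933 + (4*271 + 4*(-158 - 1*110))) + 63205 = (-207933 + (1084 + 4*(-158 - 110))) + 63205 = (-207933 + (1084 + 4*(-268))) + 63205 = (-207933 + (1084 - 1072)) + 63205 = (-207933 + 12) + 63205 = -207921 + 63205 = -144716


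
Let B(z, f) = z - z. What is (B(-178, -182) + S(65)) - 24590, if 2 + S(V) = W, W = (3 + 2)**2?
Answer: -24567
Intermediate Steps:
B(z, f) = 0
W = 25 (W = 5**2 = 25)
S(V) = 23 (S(V) = -2 + 25 = 23)
(B(-178, -182) + S(65)) - 24590 = (0 + 23) - 24590 = 23 - 24590 = -24567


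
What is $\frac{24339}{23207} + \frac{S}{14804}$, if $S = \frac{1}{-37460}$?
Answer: $\frac{13497383244553}{12869623792880} \approx 1.0488$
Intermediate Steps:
$S = - \frac{1}{37460} \approx -2.6695 \cdot 10^{-5}$
$\frac{24339}{23207} + \frac{S}{14804} = \frac{24339}{23207} - \frac{1}{37460 \cdot 14804} = 24339 \cdot \frac{1}{23207} - \frac{1}{554557840} = \frac{24339}{23207} - \frac{1}{554557840} = \frac{13497383244553}{12869623792880}$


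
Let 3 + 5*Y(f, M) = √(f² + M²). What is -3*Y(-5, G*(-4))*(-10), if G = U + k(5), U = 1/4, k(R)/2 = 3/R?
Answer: -18 + 6*√1466/5 ≈ 27.946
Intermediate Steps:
k(R) = 6/R (k(R) = 2*(3/R) = 6/R)
U = ¼ ≈ 0.25000
G = 29/20 (G = ¼ + 6/5 = 29/20 ≈ 1.4500)
Y(f, M) = -⅗ + √(M² + f²)/5 (Y(f, M) = -⅗ + √(f² + M²)/5 = -⅗ + √(M² + f²)/5)
-3*Y(-5, G*(-4))*(-10) = -3*(-⅗ + √(((29/20)*(-4))² + (-5)²)/5)*(-10) = -3*(-⅗ + √((-29/5)² + 25)/5)*(-10) = -3*(-⅗ + √(841/25 + 25)/5)*(-10) = -3*(-⅗ + √(1466/25)/5)*(-10) = -3*(-⅗ + (√1466/5)/5)*(-10) = -3*(-⅗ + √1466/25)*(-10) = (9/5 - 3*√1466/25)*(-10) = -18 + 6*√1466/5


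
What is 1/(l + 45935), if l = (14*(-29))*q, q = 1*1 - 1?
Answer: 1/45935 ≈ 2.1770e-5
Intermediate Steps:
q = 0 (q = 1 - 1 = 0)
l = 0 (l = (14*(-29))*0 = -406*0 = 0)
1/(l + 45935) = 1/(0 + 45935) = 1/45935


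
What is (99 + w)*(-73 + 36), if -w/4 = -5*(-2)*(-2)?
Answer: -6623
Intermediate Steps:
w = 80 (w = -4*(-5*(-2))*(-2) = -40*(-2) = -4*(-20) = 80)
(99 + w)*(-73 + 36) = (99 + 80)*(-73 + 36) = 179*(-37) = -6623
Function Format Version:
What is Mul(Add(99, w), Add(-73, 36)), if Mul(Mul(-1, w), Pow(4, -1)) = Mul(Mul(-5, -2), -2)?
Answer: -6623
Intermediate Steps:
w = 80 (w = Mul(-4, Mul(Mul(-5, -2), -2)) = Mul(-4, Mul(10, -2)) = Mul(-4, -20) = 80)
Mul(Add(99, w), Add(-73, 36)) = Mul(Add(99, 80), Add(-73, 36)) = Mul(179, -37) = -6623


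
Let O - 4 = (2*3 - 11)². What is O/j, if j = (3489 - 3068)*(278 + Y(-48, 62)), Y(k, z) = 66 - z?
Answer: 29/118722 ≈ 0.00024427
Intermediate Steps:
j = 118722 (j = (3489 - 3068)*(278 + (66 - 1*62)) = 421*(278 + (66 - 62)) = 421*(278 + 4) = 421*282 = 118722)
O = 29 (O = 4 + (2*3 - 11)² = 4 + (6 - 11)² = 4 + (-5)² = 4 + 25 = 29)
O/j = 29/118722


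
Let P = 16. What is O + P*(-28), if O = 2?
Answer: -446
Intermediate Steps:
O + P*(-28) = 2 + 16*(-28) = 2 - 448 = -446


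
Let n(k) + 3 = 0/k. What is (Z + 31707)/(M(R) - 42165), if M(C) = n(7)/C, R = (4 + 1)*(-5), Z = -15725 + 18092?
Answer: -141975/175687 ≈ -0.80811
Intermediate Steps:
Z = 2367
n(k) = -3 (n(k) = -3 + 0/k = -3 + 0 = -3)
R = -25 (R = 5*(-5) = -25)
M(C) = -3/C
(Z + 31707)/(M(R) - 42165) = (2367 + 31707)/(-3/(-25) - 42165) = 34074/(-3*(-1/25) - 42165) = 34074/(3/25 - 42165) = 34074/(-1054122/25) = 34074*(-25/1054122) = -141975/175687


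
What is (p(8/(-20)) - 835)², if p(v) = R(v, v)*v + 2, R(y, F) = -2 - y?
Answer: 433014481/625 ≈ 6.9282e+5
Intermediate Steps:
p(v) = 2 + v*(-2 - v) (p(v) = (-2 - v)*v + 2 = v*(-2 - v) + 2 = 2 + v*(-2 - v))
(p(8/(-20)) - 835)² = ((2 - 8/(-20)*(2 + 8/(-20))) - 835)² = ((2 - 8*(-1/20)*(2 + 8*(-1/20))) - 835)² = ((2 - 1*(-⅖)*(2 - ⅖)) - 835)² = ((2 - 1*(-⅖)*8/5) - 835)² = ((2 + 16/25) - 835)² = (66/25 - 835)² = (-20809/25)² = 433014481/625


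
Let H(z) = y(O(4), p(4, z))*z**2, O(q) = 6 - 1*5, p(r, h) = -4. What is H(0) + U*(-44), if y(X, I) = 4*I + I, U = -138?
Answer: 6072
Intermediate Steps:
O(q) = 1 (O(q) = 6 - 5 = 1)
y(X, I) = 5*I
H(z) = -20*z**2 (H(z) = (5*(-4))*z**2 = -20*z**2)
H(0) + U*(-44) = -20*0**2 - 138*(-44) = -20*0 + 6072 = 0 + 6072 = 6072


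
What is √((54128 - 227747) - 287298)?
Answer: 3*I*√51213 ≈ 678.91*I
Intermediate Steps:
√((54128 - 227747) - 287298) = √(-173619 - 287298) = √(-460917) = 3*I*√51213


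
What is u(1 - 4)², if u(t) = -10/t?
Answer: 100/9 ≈ 11.111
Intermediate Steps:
u(1 - 4)² = (-10/(1 - 4))² = (-10/(-3))² = (-10*(-⅓))² = (10/3)² = 100/9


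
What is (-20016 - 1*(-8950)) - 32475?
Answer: -43541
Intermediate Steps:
(-20016 - 1*(-8950)) - 32475 = (-20016 + 8950) - 32475 = -11066 - 32475 = -43541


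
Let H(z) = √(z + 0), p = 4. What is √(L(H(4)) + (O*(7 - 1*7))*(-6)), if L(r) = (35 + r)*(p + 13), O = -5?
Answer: √629 ≈ 25.080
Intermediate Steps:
H(z) = √z
L(r) = 595 + 17*r (L(r) = (35 + r)*(4 + 13) = (35 + r)*17 = 595 + 17*r)
√(L(H(4)) + (O*(7 - 1*7))*(-6)) = √((595 + 17*√4) - 5*(7 - 1*7)*(-6)) = √((595 + 17*2) - 5*(7 - 7)*(-6)) = √((595 + 34) - 5*0*(-6)) = √(629 + 0*(-6)) = √(629 + 0) = √629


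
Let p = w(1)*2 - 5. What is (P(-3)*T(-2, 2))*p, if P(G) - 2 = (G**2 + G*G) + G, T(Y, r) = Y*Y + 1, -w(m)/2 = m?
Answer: -765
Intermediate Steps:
w(m) = -2*m
T(Y, r) = 1 + Y**2 (T(Y, r) = Y**2 + 1 = 1 + Y**2)
p = -9 (p = -2*1*2 - 5 = -2*2 - 5 = -4 - 5 = -9)
P(G) = 2 + G + 2*G**2 (P(G) = 2 + ((G**2 + G*G) + G) = 2 + ((G**2 + G**2) + G) = 2 + (2*G**2 + G) = 2 + (G + 2*G**2) = 2 + G + 2*G**2)
(P(-3)*T(-2, 2))*p = ((2 - 3 + 2*(-3)**2)*(1 + (-2)**2))*(-9) = ((2 - 3 + 2*9)*(1 + 4))*(-9) = ((2 - 3 + 18)*5)*(-9) = (17*5)*(-9) = 85*(-9) = -765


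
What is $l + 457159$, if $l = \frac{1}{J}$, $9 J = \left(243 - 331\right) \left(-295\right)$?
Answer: $\frac{11867847649}{25960} \approx 4.5716 \cdot 10^{5}$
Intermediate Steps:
$J = \frac{25960}{9}$ ($J = \frac{\left(243 - 331\right) \left(-295\right)}{9} = \frac{\left(-88\right) \left(-295\right)}{9} = \frac{1}{9} \cdot 25960 = \frac{25960}{9} \approx 2884.4$)
$l = \frac{9}{25960}$ ($l = \frac{1}{\frac{25960}{9}} = \frac{9}{25960} \approx 0.00034669$)
$l + 457159 = \frac{9}{25960} + 457159 = \frac{11867847649}{25960}$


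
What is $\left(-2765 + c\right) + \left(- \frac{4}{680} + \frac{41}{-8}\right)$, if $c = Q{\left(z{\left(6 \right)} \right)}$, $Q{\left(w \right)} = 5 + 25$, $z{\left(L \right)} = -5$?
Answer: $- \frac{1863289}{680} \approx -2740.1$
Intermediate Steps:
$Q{\left(w \right)} = 30$
$c = 30$
$\left(-2765 + c\right) + \left(- \frac{4}{680} + \frac{41}{-8}\right) = \left(-2765 + 30\right) + \left(- \frac{4}{680} + \frac{41}{-8}\right) = -2735 + \left(\left(-4\right) \frac{1}{680} + 41 \left(- \frac{1}{8}\right)\right) = -2735 - \frac{3489}{680} = - \frac{1863289}{680}$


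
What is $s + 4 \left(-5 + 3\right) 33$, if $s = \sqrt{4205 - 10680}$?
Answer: $-264 + 5 i \sqrt{259} \approx -264.0 + 80.467 i$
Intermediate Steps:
$s = 5 i \sqrt{259}$ ($s = \sqrt{-6475} = 5 i \sqrt{259} \approx 80.467 i$)
$s + 4 \left(-5 + 3\right) 33 = 5 i \sqrt{259} + 4 \left(-5 + 3\right) 33 = 5 i \sqrt{259} + 4 \left(-2\right) 33 = 5 i \sqrt{259} - 264 = -264 + 5 i \sqrt{259}$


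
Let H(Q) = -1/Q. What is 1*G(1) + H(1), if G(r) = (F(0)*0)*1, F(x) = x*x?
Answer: -1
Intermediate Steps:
F(x) = x²
G(r) = 0 (G(r) = (0²*0)*1 = (0*0)*1 = 0*1 = 0)
1*G(1) + H(1) = 1*0 - 1/1 = 0 - 1*1 = 0 - 1 = -1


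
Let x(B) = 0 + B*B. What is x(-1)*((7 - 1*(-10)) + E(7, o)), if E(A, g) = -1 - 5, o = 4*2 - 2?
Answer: 11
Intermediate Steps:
o = 6 (o = 8 - 2 = 6)
x(B) = B² (x(B) = 0 + B² = B²)
E(A, g) = -6
x(-1)*((7 - 1*(-10)) + E(7, o)) = (-1)²*((7 - 1*(-10)) - 6) = 1*((7 + 10) - 6) = 1*(17 - 6) = 1*11 = 11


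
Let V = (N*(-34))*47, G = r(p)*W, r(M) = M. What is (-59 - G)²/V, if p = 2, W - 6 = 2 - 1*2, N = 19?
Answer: -5041/30362 ≈ -0.16603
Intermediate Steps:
W = 6 (W = 6 + (2 - 1*2) = 6 + (2 - 2) = 6 + 0 = 6)
G = 12 (G = 2*6 = 12)
V = -30362 (V = (19*(-34))*47 = -646*47 = -30362)
(-59 - G)²/V = (-59 - 1*12)²/(-30362) = (-59 - 12)²*(-1/30362) = (-71)²*(-1/30362) = 5041*(-1/30362) = -5041/30362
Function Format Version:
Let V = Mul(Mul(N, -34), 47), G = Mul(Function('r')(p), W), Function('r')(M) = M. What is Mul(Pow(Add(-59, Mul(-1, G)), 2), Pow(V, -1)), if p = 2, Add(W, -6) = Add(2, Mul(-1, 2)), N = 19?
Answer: Rational(-5041, 30362) ≈ -0.16603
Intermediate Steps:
W = 6 (W = Add(6, Add(2, Mul(-1, 2))) = Add(6, Add(2, -2)) = Add(6, 0) = 6)
G = 12 (G = Mul(2, 6) = 12)
V = -30362 (V = Mul(Mul(19, -34), 47) = Mul(-646, 47) = -30362)
Mul(Pow(Add(-59, Mul(-1, G)), 2), Pow(V, -1)) = Mul(Pow(Add(-59, Mul(-1, 12)), 2), Pow(-30362, -1)) = Mul(Pow(Add(-59, -12), 2), Rational(-1, 30362)) = Mul(Pow(-71, 2), Rational(-1, 30362)) = Mul(5041, Rational(-1, 30362)) = Rational(-5041, 30362)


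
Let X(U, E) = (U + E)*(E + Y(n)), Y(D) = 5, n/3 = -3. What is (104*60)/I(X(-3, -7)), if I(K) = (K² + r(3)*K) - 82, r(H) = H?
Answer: 1040/63 ≈ 16.508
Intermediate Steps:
n = -9 (n = 3*(-3) = -9)
X(U, E) = (5 + E)*(E + U) (X(U, E) = (U + E)*(E + 5) = (E + U)*(5 + E) = (5 + E)*(E + U))
I(K) = -82 + K² + 3*K (I(K) = (K² + 3*K) - 82 = -82 + K² + 3*K)
(104*60)/I(X(-3, -7)) = (104*60)/(-82 + ((-7)² + 5*(-7) + 5*(-3) - 7*(-3))² + 3*((-7)² + 5*(-7) + 5*(-3) - 7*(-3))) = 6240/(-82 + (49 - 35 - 15 + 21)² + 3*(49 - 35 - 15 + 21)) = 6240/(-82 + 20² + 3*20) = 6240/(-82 + 400 + 60) = 6240/378 = 6240*(1/378) = 1040/63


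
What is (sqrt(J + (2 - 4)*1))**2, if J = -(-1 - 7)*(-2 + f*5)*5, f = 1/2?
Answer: 18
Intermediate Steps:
f = 1/2 (f = 1*(1/2) = 1/2 ≈ 0.50000)
J = 20 (J = -(-1 - 7)*(-2 + (1/2)*5)*5 = -(-8)*(-2 + 5/2)*5 = -(-8)/2*5 = -1*(-4)*5 = 4*5 = 20)
(sqrt(J + (2 - 4)*1))**2 = (sqrt(20 + (2 - 4)*1))**2 = (sqrt(20 - 2*1))**2 = (sqrt(20 - 2))**2 = (sqrt(18))**2 = (3*sqrt(2))**2 = 18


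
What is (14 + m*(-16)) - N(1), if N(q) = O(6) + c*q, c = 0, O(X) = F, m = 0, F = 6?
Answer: 8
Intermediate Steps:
O(X) = 6
N(q) = 6 (N(q) = 6 + 0*q = 6 + 0 = 6)
(14 + m*(-16)) - N(1) = (14 + 0*(-16)) - 1*6 = (14 + 0) - 6 = 14 - 6 = 8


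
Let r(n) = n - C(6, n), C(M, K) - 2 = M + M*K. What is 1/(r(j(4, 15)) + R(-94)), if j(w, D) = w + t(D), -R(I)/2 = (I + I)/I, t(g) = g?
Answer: -1/107 ≈ -0.0093458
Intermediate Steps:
R(I) = -4 (R(I) = -2*(I + I)/I = -2*2*I/I = -2*2 = -4)
C(M, K) = 2 + M + K*M (C(M, K) = 2 + (M + M*K) = 2 + (M + K*M) = 2 + M + K*M)
j(w, D) = D + w (j(w, D) = w + D = D + w)
r(n) = -8 - 5*n (r(n) = n - (2 + 6 + n*6) = n - (2 + 6 + 6*n) = n - (8 + 6*n) = n + (-8 - 6*n) = -8 - 5*n)
1/(r(j(4, 15)) + R(-94)) = 1/((-8 - 5*(15 + 4)) - 4) = 1/((-8 - 5*19) - 4) = 1/((-8 - 95) - 4) = 1/(-103 - 4) = 1/(-107) = -1/107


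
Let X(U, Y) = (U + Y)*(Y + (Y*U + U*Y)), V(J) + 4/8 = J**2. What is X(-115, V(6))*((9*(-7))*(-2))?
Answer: 162866403/2 ≈ 8.1433e+7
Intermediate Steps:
V(J) = -1/2 + J**2
X(U, Y) = (U + Y)*(Y + 2*U*Y) (X(U, Y) = (U + Y)*(Y + (U*Y + U*Y)) = (U + Y)*(Y + 2*U*Y))
X(-115, V(6))*((9*(-7))*(-2)) = ((-1/2 + 6**2)*(-115 + (-1/2 + 6**2) + 2*(-115)**2 + 2*(-115)*(-1/2 + 6**2)))*((9*(-7))*(-2)) = ((-1/2 + 36)*(-115 + (-1/2 + 36) + 2*13225 + 2*(-115)*(-1/2 + 36)))*(-63*(-2)) = (71*(-115 + 71/2 + 26450 + 2*(-115)*(71/2))/2)*126 = (71*(-115 + 71/2 + 26450 - 8165)/2)*126 = ((71/2)*(36411/2))*126 = (2585181/4)*126 = 162866403/2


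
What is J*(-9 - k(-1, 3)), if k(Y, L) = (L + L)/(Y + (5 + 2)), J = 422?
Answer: -4220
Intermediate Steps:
k(Y, L) = 2*L/(7 + Y) (k(Y, L) = (2*L)/(Y + 7) = (2*L)/(7 + Y) = 2*L/(7 + Y))
J*(-9 - k(-1, 3)) = 422*(-9 - 2*3/(7 - 1)) = 422*(-9 - 2*3/6) = 422*(-9 - 1*1) = 422*(-9 - 1) = 422*(-10) = -4220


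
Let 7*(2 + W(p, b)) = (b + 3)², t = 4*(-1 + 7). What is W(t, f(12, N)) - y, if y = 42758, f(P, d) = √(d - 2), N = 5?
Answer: -299308/7 + 6*√3/7 ≈ -42757.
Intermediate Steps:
f(P, d) = √(-2 + d)
t = 24 (t = 4*6 = 24)
W(p, b) = -2 + (3 + b)²/7 (W(p, b) = -2 + (b + 3)²/7 = -2 + (3 + b)²/7)
W(t, f(12, N)) - y = (-2 + (3 + √(-2 + 5))²/7) - 1*42758 = (-2 + (3 + √3)²/7) - 42758 = -42760 + (3 + √3)²/7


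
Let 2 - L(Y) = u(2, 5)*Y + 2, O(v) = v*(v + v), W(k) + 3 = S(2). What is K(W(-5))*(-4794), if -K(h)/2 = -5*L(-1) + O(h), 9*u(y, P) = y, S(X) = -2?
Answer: 1406240/3 ≈ 4.6875e+5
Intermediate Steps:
W(k) = -5 (W(k) = -3 - 2 = -5)
u(y, P) = y/9
O(v) = 2*v² (O(v) = v*(2*v) = 2*v²)
L(Y) = -2*Y/9 (L(Y) = 2 - (((⅑)*2)*Y + 2) = 2 - (2*Y/9 + 2) = 2 - (2 + 2*Y/9) = 2 + (-2 - 2*Y/9) = -2*Y/9)
K(h) = 20/9 - 4*h² (K(h) = -2*(-(-10)*(-1)/9 + 2*h²) = -2*(-5*2/9 + 2*h²) = -2*(-10/9 + 2*h²) = 20/9 - 4*h²)
K(W(-5))*(-4794) = (20/9 - 4*(-5)²)*(-4794) = (20/9 - 4*25)*(-4794) = (20/9 - 100)*(-4794) = -880/9*(-4794) = 1406240/3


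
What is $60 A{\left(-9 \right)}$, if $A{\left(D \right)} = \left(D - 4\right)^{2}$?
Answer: $10140$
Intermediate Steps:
$A{\left(D \right)} = \left(-4 + D\right)^{2}$
$60 A{\left(-9 \right)} = 60 \left(-4 - 9\right)^{2} = 60 \left(-13\right)^{2} = 60 \cdot 169 = 10140$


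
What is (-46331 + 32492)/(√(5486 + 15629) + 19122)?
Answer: -264629358/365629769 + 13839*√21115/365629769 ≈ -0.71826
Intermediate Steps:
(-46331 + 32492)/(√(5486 + 15629) + 19122) = -13839/(√21115 + 19122) = -13839/(19122 + √21115)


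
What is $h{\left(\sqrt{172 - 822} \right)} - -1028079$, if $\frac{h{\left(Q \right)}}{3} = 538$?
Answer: $1029693$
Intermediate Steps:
$h{\left(Q \right)} = 1614$ ($h{\left(Q \right)} = 3 \cdot 538 = 1614$)
$h{\left(\sqrt{172 - 822} \right)} - -1028079 = 1614 - -1028079 = 1614 + \left(-232818 + 1260897\right) = 1614 + 1028079 = 1029693$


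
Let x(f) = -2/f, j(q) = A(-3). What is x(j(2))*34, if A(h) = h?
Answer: 68/3 ≈ 22.667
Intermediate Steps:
j(q) = -3
x(j(2))*34 = -2/(-3)*34 = -2*(-⅓)*34 = (⅔)*34 = 68/3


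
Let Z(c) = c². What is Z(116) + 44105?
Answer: 57561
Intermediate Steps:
Z(116) + 44105 = 116² + 44105 = 13456 + 44105 = 57561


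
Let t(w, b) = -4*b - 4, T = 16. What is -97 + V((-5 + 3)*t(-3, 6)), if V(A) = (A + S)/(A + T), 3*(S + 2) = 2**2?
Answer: -10393/108 ≈ -96.231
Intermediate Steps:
S = -2/3 (S = -2 + (1/3)*2**2 = -2 + (1/3)*4 = -2 + 4/3 = -2/3 ≈ -0.66667)
t(w, b) = -4 - 4*b
V(A) = (-2/3 + A)/(16 + A) (V(A) = (A - 2/3)/(A + 16) = (-2/3 + A)/(16 + A))
-97 + V((-5 + 3)*t(-3, 6)) = -97 + (-2/3 + (-5 + 3)*(-4 - 4*6))/(16 + (-5 + 3)*(-4 - 4*6)) = -97 + (-2/3 - 2*(-4 - 24))/(16 - 2*(-4 - 24)) = -97 + (-2/3 - 2*(-28))/(16 - 2*(-28)) = -97 + (-2/3 + 56)/(16 + 56) = -97 + (166/3)/72 = -97 + (1/72)*(166/3) = -97 + 83/108 = -10393/108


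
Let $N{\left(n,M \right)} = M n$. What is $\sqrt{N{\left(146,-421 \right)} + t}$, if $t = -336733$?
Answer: $i \sqrt{398199} \approx 631.03 i$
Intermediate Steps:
$\sqrt{N{\left(146,-421 \right)} + t} = \sqrt{\left(-421\right) 146 - 336733} = \sqrt{-61466 - 336733} = \sqrt{-398199} = i \sqrt{398199}$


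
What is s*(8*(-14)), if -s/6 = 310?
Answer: 208320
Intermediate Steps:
s = -1860 (s = -6*310 = -1860)
s*(8*(-14)) = -14880*(-14) = -1860*(-112) = 208320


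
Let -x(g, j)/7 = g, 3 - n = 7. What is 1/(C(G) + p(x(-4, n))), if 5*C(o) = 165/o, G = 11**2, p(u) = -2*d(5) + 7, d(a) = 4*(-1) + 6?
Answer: 11/36 ≈ 0.30556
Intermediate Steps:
n = -4 (n = 3 - 1*7 = 3 - 7 = -4)
x(g, j) = -7*g
d(a) = 2 (d(a) = -4 + 6 = 2)
p(u) = 3 (p(u) = -2*2 + 7 = -4 + 7 = 3)
G = 121
C(o) = 33/o (C(o) = (165/o)/5 = 33/o)
1/(C(G) + p(x(-4, n))) = 1/(33/121 + 3) = 1/(33*(1/121) + 3) = 1/(3/11 + 3) = 1/(36/11) = 11/36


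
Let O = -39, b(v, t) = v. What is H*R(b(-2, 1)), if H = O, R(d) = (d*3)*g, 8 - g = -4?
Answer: 2808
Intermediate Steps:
g = 12 (g = 8 - 1*(-4) = 8 + 4 = 12)
R(d) = 36*d (R(d) = (d*3)*12 = (3*d)*12 = 36*d)
H = -39
H*R(b(-2, 1)) = -1404*(-2) = -39*(-72) = 2808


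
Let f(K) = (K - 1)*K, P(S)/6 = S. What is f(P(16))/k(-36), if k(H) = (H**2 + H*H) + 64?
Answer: 285/83 ≈ 3.4337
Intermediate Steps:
P(S) = 6*S
f(K) = K*(-1 + K) (f(K) = (-1 + K)*K = K*(-1 + K))
k(H) = 64 + 2*H**2 (k(H) = (H**2 + H**2) + 64 = 2*H**2 + 64 = 64 + 2*H**2)
f(P(16))/k(-36) = ((6*16)*(-1 + 6*16))/(64 + 2*(-36)**2) = (96*(-1 + 96))/(64 + 2*1296) = (96*95)/(64 + 2592) = 9120/2656 = 9120*(1/2656) = 285/83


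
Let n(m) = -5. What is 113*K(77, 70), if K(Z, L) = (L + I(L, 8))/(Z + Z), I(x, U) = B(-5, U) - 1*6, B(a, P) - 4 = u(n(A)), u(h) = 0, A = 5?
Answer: 3842/77 ≈ 49.896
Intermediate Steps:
B(a, P) = 4 (B(a, P) = 4 + 0 = 4)
I(x, U) = -2 (I(x, U) = 4 - 1*6 = 4 - 6 = -2)
K(Z, L) = (-2 + L)/(2*Z) (K(Z, L) = (L - 2)/(Z + Z) = (-2 + L)/((2*Z)) = (-2 + L)*(1/(2*Z)) = (-2 + L)/(2*Z))
113*K(77, 70) = 113*((1/2)*(-2 + 70)/77) = 113*((1/2)*(1/77)*68) = 113*(34/77) = 3842/77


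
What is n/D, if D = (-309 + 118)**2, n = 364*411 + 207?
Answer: 149811/36481 ≈ 4.1066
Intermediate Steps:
n = 149811 (n = 149604 + 207 = 149811)
D = 36481 (D = (-191)**2 = 36481)
n/D = 149811/36481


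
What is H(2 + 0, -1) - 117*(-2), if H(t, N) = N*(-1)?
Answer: 235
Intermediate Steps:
H(t, N) = -N
H(2 + 0, -1) - 117*(-2) = -1*(-1) - 117*(-2) = 1 - 39*(-6) = 1 + 234 = 235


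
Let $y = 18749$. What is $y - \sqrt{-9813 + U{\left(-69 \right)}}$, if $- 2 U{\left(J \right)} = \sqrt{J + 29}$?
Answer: $18749 - \sqrt{-9813 - i \sqrt{10}} \approx 18749.0 + 99.061 i$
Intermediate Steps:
$U{\left(J \right)} = - \frac{\sqrt{29 + J}}{2}$ ($U{\left(J \right)} = - \frac{\sqrt{J + 29}}{2} = - \frac{\sqrt{29 + J}}{2}$)
$y - \sqrt{-9813 + U{\left(-69 \right)}} = 18749 - \sqrt{-9813 - \frac{\sqrt{29 - 69}}{2}} = 18749 - \sqrt{-9813 - \frac{\sqrt{-40}}{2}} = 18749 - \sqrt{-9813 - \frac{2 i \sqrt{10}}{2}} = 18749 - \sqrt{-9813 - i \sqrt{10}}$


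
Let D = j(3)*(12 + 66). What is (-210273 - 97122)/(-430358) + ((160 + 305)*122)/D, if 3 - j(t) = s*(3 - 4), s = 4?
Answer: 4097007835/39162578 ≈ 104.62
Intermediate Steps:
j(t) = 7 (j(t) = 3 - 4*(3 - 4) = 3 - 4*(-1) = 3 - 1*(-4) = 3 + 4 = 7)
D = 546 (D = 7*(12 + 66) = 7*78 = 546)
(-210273 - 97122)/(-430358) + ((160 + 305)*122)/D = (-210273 - 97122)/(-430358) + ((160 + 305)*122)/546 = -307395*(-1/430358) + (465*122)*(1/546) = 307395/430358 + 56730*(1/546) = 307395/430358 + 9455/91 = 4097007835/39162578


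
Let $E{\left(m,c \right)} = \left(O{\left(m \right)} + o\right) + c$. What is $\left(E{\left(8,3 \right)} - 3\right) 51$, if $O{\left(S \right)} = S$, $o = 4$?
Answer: $612$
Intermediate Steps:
$E{\left(m,c \right)} = 4 + c + m$ ($E{\left(m,c \right)} = \left(m + 4\right) + c = \left(4 + m\right) + c = 4 + c + m$)
$\left(E{\left(8,3 \right)} - 3\right) 51 = \left(\left(4 + 3 + 8\right) - 3\right) 51 = \left(15 - 3\right) 51 = 12 \cdot 51 = 612$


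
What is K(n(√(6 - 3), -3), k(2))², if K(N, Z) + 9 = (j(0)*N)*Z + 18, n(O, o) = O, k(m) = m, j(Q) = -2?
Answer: 129 - 72*√3 ≈ 4.2923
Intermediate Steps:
K(N, Z) = 9 - 2*N*Z (K(N, Z) = -9 + ((-2*N)*Z + 18) = -9 + (-2*N*Z + 18) = -9 + (18 - 2*N*Z) = 9 - 2*N*Z)
K(n(√(6 - 3), -3), k(2))² = (9 - 2*√(6 - 3)*2)² = (9 - 2*√3*2)² = (9 - 4*√3)²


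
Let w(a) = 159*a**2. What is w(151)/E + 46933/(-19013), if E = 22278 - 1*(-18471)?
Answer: 22338825950/258253579 ≈ 86.500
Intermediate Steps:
E = 40749 (E = 22278 + 18471 = 40749)
w(151)/E + 46933/(-19013) = (159*151**2)/40749 + 46933/(-19013) = (159*22801)*(1/40749) + 46933*(-1/19013) = 3625359*(1/40749) - 46933/19013 = 1208453/13583 - 46933/19013 = 22338825950/258253579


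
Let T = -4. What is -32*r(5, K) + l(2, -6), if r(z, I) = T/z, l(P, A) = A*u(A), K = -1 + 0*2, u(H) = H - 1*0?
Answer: 308/5 ≈ 61.600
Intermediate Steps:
u(H) = H (u(H) = H + 0 = H)
K = -1 (K = -1 + 0 = -1)
l(P, A) = A² (l(P, A) = A*A = A²)
r(z, I) = -4/z
-32*r(5, K) + l(2, -6) = -(-128)/5 + (-6)² = -(-128)/5 + 36 = -32*(-⅘) + 36 = 128/5 + 36 = 308/5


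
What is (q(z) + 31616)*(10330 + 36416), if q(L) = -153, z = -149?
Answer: 1470769398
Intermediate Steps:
(q(z) + 31616)*(10330 + 36416) = (-153 + 31616)*(10330 + 36416) = 31463*46746 = 1470769398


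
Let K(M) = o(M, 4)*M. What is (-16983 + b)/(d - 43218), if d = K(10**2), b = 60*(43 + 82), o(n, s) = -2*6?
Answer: 3161/14806 ≈ 0.21349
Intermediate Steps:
o(n, s) = -12
b = 7500 (b = 60*125 = 7500)
K(M) = -12*M
d = -1200 (d = -12*10**2 = -12*100 = -1200)
(-16983 + b)/(d - 43218) = (-16983 + 7500)/(-1200 - 43218) = -9483/(-44418) = -9483*(-1/44418) = 3161/14806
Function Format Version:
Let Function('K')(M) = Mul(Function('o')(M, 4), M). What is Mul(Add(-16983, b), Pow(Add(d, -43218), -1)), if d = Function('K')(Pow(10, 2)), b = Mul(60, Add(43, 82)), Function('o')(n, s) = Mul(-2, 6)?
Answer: Rational(3161, 14806) ≈ 0.21349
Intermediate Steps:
Function('o')(n, s) = -12
b = 7500 (b = Mul(60, 125) = 7500)
Function('K')(M) = Mul(-12, M)
d = -1200 (d = Mul(-12, Pow(10, 2)) = Mul(-12, 100) = -1200)
Mul(Add(-16983, b), Pow(Add(d, -43218), -1)) = Mul(Add(-16983, 7500), Pow(Add(-1200, -43218), -1)) = Mul(-9483, Pow(-44418, -1)) = Mul(-9483, Rational(-1, 44418)) = Rational(3161, 14806)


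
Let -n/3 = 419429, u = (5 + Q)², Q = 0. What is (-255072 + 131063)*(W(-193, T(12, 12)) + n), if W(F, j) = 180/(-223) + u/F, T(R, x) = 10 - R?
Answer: 6715763758082572/43039 ≈ 1.5604e+11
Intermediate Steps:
u = 25 (u = (5 + 0)² = 5² = 25)
W(F, j) = -180/223 + 25/F (W(F, j) = 180/(-223) + 25/F = 180*(-1/223) + 25/F = -180/223 + 25/F)
n = -1258287 (n = -3*419429 = -1258287)
(-255072 + 131063)*(W(-193, T(12, 12)) + n) = (-255072 + 131063)*((-180/223 + 25/(-193)) - 1258287) = -124009*((-180/223 + 25*(-1/193)) - 1258287) = -124009*((-180/223 - 25/193) - 1258287) = -124009*(-40315/43039 - 1258287) = -124009*(-54155454508/43039) = 6715763758082572/43039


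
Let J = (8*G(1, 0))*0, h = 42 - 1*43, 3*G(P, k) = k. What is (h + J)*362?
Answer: -362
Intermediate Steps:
G(P, k) = k/3
h = -1 (h = 42 - 43 = -1)
J = 0 (J = (8*((1/3)*0))*0 = (8*0)*0 = 0*0 = 0)
(h + J)*362 = (-1 + 0)*362 = -1*362 = -362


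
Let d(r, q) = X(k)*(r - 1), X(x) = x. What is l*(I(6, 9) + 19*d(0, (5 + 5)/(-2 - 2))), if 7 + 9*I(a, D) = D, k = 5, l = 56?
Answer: -47768/9 ≈ -5307.6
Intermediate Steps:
I(a, D) = -7/9 + D/9
d(r, q) = -5 + 5*r (d(r, q) = 5*(r - 1) = 5*(-1 + r) = -5 + 5*r)
l*(I(6, 9) + 19*d(0, (5 + 5)/(-2 - 2))) = 56*((-7/9 + (1/9)*9) + 19*(-5 + 5*0)) = 56*((-7/9 + 1) + 19*(-5 + 0)) = 56*(2/9 + 19*(-5)) = 56*(2/9 - 95) = 56*(-853/9) = -47768/9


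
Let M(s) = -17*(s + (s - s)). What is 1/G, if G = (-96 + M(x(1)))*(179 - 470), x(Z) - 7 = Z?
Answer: 1/67512 ≈ 1.4812e-5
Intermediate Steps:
x(Z) = 7 + Z
M(s) = -17*s (M(s) = -17*(s + 0) = -17*s)
G = 67512 (G = (-96 - 17*(7 + 1))*(179 - 470) = (-96 - 17*8)*(-291) = (-96 - 136)*(-291) = -232*(-291) = 67512)
1/G = 1/67512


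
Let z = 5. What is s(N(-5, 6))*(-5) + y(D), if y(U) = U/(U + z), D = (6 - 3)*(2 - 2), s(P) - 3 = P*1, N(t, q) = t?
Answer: 10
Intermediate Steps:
s(P) = 3 + P (s(P) = 3 + P*1 = 3 + P)
D = 0 (D = 3*0 = 0)
y(U) = U/(5 + U) (y(U) = U/(U + 5) = U/(5 + U))
s(N(-5, 6))*(-5) + y(D) = (3 - 5)*(-5) + 0/(5 + 0) = -2*(-5) + 0/5 = 10 + 0*(1/5) = 10 + 0 = 10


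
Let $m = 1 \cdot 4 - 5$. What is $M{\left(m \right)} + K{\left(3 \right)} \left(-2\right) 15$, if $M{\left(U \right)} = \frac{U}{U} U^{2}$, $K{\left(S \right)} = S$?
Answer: $-89$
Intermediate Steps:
$m = -1$ ($m = 4 - 5 = -1$)
$M{\left(U \right)} = U^{2}$ ($M{\left(U \right)} = 1 U^{2} = U^{2}$)
$M{\left(m \right)} + K{\left(3 \right)} \left(-2\right) 15 = \left(-1\right)^{2} + 3 \left(-2\right) 15 = 1 - 90 = -89$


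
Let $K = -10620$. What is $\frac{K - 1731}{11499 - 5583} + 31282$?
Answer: $\frac{61683987}{1972} \approx 31280.0$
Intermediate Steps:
$\frac{K - 1731}{11499 - 5583} + 31282 = \frac{-10620 - 1731}{11499 - 5583} + 31282 = \frac{-10620 - 1731}{5916} + 31282 = \left(-10620 - 1731\right) \frac{1}{5916} + 31282 = \left(-12351\right) \frac{1}{5916} + 31282 = - \frac{4117}{1972} + 31282 = \frac{61683987}{1972}$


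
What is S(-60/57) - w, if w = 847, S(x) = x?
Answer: -16113/19 ≈ -848.05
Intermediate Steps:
S(-60/57) - w = -60/57 - 1*847 = -60*1/57 - 847 = -20/19 - 847 = -16113/19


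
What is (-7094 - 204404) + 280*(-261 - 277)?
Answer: -362138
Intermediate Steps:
(-7094 - 204404) + 280*(-261 - 277) = -211498 + 280*(-538) = -211498 - 150640 = -362138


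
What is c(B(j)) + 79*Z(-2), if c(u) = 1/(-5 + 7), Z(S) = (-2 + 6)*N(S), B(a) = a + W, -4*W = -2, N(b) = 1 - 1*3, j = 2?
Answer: -1263/2 ≈ -631.50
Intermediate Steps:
N(b) = -2 (N(b) = 1 - 3 = -2)
W = ½ (W = -¼*(-2) = ½ ≈ 0.50000)
B(a) = ½ + a (B(a) = a + ½ = ½ + a)
Z(S) = -8 (Z(S) = (-2 + 6)*(-2) = 4*(-2) = -8)
c(u) = ½ (c(u) = 1/2 = ½)
c(B(j)) + 79*Z(-2) = ½ + 79*(-8) = ½ - 632 = -1263/2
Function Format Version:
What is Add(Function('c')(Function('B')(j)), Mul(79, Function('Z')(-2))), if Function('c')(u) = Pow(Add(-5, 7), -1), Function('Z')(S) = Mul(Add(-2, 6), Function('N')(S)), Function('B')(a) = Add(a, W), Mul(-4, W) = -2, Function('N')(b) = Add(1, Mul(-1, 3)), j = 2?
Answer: Rational(-1263, 2) ≈ -631.50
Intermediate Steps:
Function('N')(b) = -2 (Function('N')(b) = Add(1, -3) = -2)
W = Rational(1, 2) (W = Mul(Rational(-1, 4), -2) = Rational(1, 2) ≈ 0.50000)
Function('B')(a) = Add(Rational(1, 2), a) (Function('B')(a) = Add(a, Rational(1, 2)) = Add(Rational(1, 2), a))
Function('Z')(S) = -8 (Function('Z')(S) = Mul(Add(-2, 6), -2) = Mul(4, -2) = -8)
Function('c')(u) = Rational(1, 2) (Function('c')(u) = Pow(2, -1) = Rational(1, 2))
Add(Function('c')(Function('B')(j)), Mul(79, Function('Z')(-2))) = Add(Rational(1, 2), Mul(79, -8)) = Add(Rational(1, 2), -632) = Rational(-1263, 2)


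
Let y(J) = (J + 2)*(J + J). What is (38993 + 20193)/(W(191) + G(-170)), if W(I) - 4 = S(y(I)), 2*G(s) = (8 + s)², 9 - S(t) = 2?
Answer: 59186/13133 ≈ 4.5067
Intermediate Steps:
y(J) = 2*J*(2 + J) (y(J) = (2 + J)*(2*J) = 2*J*(2 + J))
S(t) = 7 (S(t) = 9 - 1*2 = 9 - 2 = 7)
G(s) = (8 + s)²/2
W(I) = 11 (W(I) = 4 + 7 = 11)
(38993 + 20193)/(W(191) + G(-170)) = (38993 + 20193)/(11 + (8 - 170)²/2) = 59186/(11 + (½)*(-162)²) = 59186/(11 + (½)*26244) = 59186/(11 + 13122) = 59186/13133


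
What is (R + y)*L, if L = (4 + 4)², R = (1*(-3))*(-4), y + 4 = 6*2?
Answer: 1280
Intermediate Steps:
y = 8 (y = -4 + 6*2 = -4 + 12 = 8)
R = 12 (R = -3*(-4) = 12)
L = 64 (L = 8² = 64)
(R + y)*L = (12 + 8)*64 = 20*64 = 1280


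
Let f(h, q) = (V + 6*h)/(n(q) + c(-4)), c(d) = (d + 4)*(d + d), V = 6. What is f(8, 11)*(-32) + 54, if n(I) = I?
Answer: -1134/11 ≈ -103.09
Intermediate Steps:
c(d) = 2*d*(4 + d) (c(d) = (4 + d)*(2*d) = 2*d*(4 + d))
f(h, q) = (6 + 6*h)/q (f(h, q) = (6 + 6*h)/(q + 2*(-4)*(4 - 4)) = (6 + 6*h)/(q + 2*(-4)*0) = (6 + 6*h)/(q + 0) = (6 + 6*h)/q)
f(8, 11)*(-32) + 54 = (6*(1 + 8)/11)*(-32) + 54 = (6*(1/11)*9)*(-32) + 54 = (54/11)*(-32) + 54 = -1728/11 + 54 = -1134/11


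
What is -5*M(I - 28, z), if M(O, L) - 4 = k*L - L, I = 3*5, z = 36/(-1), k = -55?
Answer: -10100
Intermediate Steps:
z = -36 (z = 36*(-1) = -36)
I = 15
M(O, L) = 4 - 56*L (M(O, L) = 4 + (-55*L - L) = 4 - 56*L)
-5*M(I - 28, z) = -5*(4 - 56*(-36)) = -5*(4 + 2016) = -5*2020 = -10100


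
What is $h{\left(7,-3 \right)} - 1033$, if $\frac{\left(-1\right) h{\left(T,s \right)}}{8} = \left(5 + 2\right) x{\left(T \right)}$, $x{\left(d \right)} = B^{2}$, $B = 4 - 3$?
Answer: $-1089$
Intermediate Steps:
$B = 1$
$x{\left(d \right)} = 1$ ($x{\left(d \right)} = 1^{2} = 1$)
$h{\left(T,s \right)} = -56$ ($h{\left(T,s \right)} = - 8 \left(5 + 2\right) 1 = - 8 \cdot 7 \cdot 1 = \left(-8\right) 7 = -56$)
$h{\left(7,-3 \right)} - 1033 = -56 - 1033 = -1089$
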